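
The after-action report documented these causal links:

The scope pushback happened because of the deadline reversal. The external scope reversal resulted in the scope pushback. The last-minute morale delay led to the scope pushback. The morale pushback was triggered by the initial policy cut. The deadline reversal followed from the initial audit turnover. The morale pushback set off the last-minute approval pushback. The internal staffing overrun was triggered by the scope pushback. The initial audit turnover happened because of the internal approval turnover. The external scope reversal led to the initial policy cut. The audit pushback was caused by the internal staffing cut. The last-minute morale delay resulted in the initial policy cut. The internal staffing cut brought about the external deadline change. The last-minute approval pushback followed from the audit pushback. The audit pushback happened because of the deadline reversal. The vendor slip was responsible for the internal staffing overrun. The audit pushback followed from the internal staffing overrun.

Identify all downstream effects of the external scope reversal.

Direct effects: the scope pushback, the initial policy cut.
2 steps out: the internal staffing overrun, the morale pushback.
3 steps out: the audit pushback, the last-minute approval pushback.
Not reachable from it: the internal staffing cut, the external deadline change, the internal approval turnover, the last-minute morale delay, the vendor slip, the initial audit turnover, the deadline reversal.

the audit pushback, the initial policy cut, the internal staffing overrun, the last-minute approval pushback, the morale pushback, the scope pushback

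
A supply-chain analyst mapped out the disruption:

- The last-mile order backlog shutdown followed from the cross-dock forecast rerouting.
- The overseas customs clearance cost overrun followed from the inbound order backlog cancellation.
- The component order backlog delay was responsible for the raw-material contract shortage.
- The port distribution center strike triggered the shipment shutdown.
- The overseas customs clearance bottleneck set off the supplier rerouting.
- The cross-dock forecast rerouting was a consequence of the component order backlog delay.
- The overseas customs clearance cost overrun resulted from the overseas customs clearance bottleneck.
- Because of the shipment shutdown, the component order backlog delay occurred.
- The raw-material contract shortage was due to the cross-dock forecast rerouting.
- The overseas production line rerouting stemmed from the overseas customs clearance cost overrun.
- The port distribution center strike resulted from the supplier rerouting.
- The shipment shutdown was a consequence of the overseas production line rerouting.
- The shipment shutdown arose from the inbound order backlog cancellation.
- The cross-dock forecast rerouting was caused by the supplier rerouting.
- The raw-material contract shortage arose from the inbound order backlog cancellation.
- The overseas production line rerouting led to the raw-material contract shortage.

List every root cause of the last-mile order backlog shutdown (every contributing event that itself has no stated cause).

Tracing upstream from the last-mile order backlog shutdown: the last-mile order backlog shutdown ← the cross-dock forecast rerouting ← the component order backlog delay ← the shipment shutdown ← the inbound order backlog cancellation.
A separate upstream branch: the last-mile order backlog shutdown ← the cross-dock forecast rerouting ← the supplier rerouting ← the overseas customs clearance bottleneck.
Each of those chain origins has no stated cause.

the inbound order backlog cancellation, the overseas customs clearance bottleneck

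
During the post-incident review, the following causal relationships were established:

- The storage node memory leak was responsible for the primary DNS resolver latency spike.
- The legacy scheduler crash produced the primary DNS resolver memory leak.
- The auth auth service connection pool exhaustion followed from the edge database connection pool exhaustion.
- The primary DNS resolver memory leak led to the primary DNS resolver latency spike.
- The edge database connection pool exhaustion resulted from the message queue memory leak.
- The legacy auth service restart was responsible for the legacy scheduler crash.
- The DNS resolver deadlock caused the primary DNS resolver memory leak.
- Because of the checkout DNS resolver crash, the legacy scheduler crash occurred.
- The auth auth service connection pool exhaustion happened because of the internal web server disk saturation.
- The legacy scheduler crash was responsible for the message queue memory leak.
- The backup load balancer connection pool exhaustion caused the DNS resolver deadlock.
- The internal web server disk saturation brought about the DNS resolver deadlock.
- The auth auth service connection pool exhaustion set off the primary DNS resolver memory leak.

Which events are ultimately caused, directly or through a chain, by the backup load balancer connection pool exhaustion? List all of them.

the DNS resolver deadlock, the primary DNS resolver latency spike, the primary DNS resolver memory leak

Direct effects: the DNS resolver deadlock.
2 steps out: the primary DNS resolver memory leak.
3 steps out: the primary DNS resolver latency spike.
Not reachable from it: the checkout DNS resolver crash, the legacy auth service restart, the legacy scheduler crash, the internal web server disk saturation, the message queue memory leak, the edge database connection pool exhaustion, the auth auth service connection pool exhaustion, the storage node memory leak.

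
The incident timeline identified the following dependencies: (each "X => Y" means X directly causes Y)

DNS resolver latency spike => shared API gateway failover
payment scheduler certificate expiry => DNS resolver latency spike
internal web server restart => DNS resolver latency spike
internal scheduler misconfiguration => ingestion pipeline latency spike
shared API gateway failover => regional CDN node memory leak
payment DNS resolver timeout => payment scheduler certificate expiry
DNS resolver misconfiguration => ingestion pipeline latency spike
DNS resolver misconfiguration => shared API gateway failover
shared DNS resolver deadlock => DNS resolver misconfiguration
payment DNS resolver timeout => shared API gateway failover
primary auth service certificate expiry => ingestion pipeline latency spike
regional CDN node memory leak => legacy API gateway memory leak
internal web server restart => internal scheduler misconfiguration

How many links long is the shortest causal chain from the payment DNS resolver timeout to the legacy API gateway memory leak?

3

Shortest chain: the payment DNS resolver timeout → the shared API gateway failover → the regional CDN node memory leak → the legacy API gateway memory leak.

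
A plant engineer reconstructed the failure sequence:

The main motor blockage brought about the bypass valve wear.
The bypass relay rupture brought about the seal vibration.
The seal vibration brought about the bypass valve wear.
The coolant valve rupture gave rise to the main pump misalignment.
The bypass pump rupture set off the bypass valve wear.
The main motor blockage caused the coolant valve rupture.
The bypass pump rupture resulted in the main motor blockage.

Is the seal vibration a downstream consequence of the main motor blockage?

The main motor blockage leads to the coolant valve rupture, the bypass valve wear, the main pump misalignment; the seal vibration is not among them.

No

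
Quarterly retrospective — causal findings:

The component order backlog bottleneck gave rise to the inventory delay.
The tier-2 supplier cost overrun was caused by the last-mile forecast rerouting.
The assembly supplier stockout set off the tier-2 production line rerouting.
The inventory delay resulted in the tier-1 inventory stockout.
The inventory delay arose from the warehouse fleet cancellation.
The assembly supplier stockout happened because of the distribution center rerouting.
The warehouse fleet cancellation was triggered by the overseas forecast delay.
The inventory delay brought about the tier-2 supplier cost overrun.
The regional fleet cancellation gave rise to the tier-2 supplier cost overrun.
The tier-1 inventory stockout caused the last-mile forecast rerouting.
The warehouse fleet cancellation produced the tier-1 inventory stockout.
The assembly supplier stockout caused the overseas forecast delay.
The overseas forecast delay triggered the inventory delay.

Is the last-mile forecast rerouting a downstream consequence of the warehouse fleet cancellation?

There is a causal chain: the warehouse fleet cancellation → the tier-1 inventory stockout → the last-mile forecast rerouting.

Yes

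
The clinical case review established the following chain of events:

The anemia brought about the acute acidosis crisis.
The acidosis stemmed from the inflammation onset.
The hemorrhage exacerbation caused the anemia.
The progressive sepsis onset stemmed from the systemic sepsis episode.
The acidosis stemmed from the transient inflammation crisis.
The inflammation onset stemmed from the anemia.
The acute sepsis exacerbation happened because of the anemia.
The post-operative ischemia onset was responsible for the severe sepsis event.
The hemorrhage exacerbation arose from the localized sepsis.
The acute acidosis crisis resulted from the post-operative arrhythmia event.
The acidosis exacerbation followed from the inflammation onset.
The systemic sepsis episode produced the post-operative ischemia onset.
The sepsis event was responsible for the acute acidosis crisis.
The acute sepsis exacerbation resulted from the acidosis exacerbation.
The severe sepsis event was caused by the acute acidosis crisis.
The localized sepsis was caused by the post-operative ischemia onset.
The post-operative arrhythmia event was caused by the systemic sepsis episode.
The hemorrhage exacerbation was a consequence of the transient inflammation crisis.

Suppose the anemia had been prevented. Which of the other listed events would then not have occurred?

Downstream of the anemia: the inflammation onset, the acidosis exacerbation, the acute sepsis exacerbation, the acidosis, the acute acidosis crisis, the severe sepsis event.
Of those, still caused via another path: the acidosis, the acute acidosis crisis, the severe sepsis event.
The remainder have no surviving cause.

the acidosis exacerbation, the acute sepsis exacerbation, the inflammation onset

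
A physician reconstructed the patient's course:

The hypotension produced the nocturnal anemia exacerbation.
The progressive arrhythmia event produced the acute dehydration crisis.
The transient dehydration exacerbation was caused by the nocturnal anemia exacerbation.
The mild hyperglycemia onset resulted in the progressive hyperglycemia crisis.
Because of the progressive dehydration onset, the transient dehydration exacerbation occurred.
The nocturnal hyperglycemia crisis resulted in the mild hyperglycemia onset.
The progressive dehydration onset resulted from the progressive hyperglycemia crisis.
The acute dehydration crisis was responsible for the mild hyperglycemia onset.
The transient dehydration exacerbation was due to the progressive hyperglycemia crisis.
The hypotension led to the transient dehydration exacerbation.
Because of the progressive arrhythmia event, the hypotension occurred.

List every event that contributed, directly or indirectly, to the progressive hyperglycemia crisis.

the acute dehydration crisis, the mild hyperglycemia onset, the nocturnal hyperglycemia crisis, the progressive arrhythmia event

Immediate cause of the progressive hyperglycemia crisis: the mild hyperglycemia onset.
Further upstream: the progressive arrhythmia event, the acute dehydration crisis, the nocturnal hyperglycemia crisis.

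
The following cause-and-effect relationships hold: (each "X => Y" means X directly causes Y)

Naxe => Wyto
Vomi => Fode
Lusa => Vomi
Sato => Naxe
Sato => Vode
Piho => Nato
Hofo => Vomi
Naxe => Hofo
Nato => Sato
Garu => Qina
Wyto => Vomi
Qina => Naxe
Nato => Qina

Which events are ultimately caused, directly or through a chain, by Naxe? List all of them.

Fode, Hofo, Vomi, Wyto

Direct effects: Hofo, Wyto.
2 steps out: Vomi.
3 steps out: Fode.
Not reachable from it: Piho, Nato, Sato, Vode, Garu, Qina, Lusa.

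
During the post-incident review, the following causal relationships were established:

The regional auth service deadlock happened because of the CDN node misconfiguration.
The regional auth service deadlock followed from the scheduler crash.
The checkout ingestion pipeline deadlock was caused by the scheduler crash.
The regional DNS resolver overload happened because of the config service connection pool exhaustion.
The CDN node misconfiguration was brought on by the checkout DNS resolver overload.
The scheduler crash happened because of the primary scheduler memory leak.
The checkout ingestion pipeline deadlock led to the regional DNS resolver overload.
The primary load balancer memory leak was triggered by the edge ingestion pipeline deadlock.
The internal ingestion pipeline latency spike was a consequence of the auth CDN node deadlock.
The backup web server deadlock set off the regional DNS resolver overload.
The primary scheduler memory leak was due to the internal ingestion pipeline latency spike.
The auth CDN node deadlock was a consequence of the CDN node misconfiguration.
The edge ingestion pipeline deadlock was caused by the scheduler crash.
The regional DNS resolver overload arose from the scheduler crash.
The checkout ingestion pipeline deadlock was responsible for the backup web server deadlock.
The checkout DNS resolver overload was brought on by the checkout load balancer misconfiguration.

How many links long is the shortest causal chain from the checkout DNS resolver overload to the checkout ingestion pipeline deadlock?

6

Shortest chain: the checkout DNS resolver overload → the CDN node misconfiguration → the auth CDN node deadlock → the internal ingestion pipeline latency spike → the primary scheduler memory leak → the scheduler crash → the checkout ingestion pipeline deadlock.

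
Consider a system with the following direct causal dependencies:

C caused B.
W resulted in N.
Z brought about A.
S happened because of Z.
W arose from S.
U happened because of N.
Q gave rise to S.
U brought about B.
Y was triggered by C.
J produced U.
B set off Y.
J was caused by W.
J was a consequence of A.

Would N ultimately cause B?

Yes

There is a causal chain: N → U → B.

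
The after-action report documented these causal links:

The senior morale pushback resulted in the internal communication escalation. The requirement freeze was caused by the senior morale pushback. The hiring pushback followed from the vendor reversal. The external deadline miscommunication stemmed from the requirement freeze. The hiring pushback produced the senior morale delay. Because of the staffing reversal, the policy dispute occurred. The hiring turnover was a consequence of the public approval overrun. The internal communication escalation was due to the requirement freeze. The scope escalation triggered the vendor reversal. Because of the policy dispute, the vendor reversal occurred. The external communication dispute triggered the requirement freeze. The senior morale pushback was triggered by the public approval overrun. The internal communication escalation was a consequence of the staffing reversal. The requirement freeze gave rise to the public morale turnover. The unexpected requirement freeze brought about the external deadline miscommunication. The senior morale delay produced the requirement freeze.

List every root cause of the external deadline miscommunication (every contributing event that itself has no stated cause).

the external communication dispute, the public approval overrun, the scope escalation, the staffing reversal, the unexpected requirement freeze

Tracing upstream from the external deadline miscommunication: the external deadline miscommunication ← the requirement freeze ← the senior morale delay ← the hiring pushback ← the vendor reversal ← the scope escalation.
A separate upstream branch: the external deadline miscommunication ← the requirement freeze ← the senior morale pushback ← the public approval overrun.
A separate upstream branch: the external deadline miscommunication ← the requirement freeze ← the senior morale delay ← the hiring pushback ← the vendor reversal ← the policy dispute ← the staffing reversal.
A separate upstream branch: the external deadline miscommunication ← the unexpected requirement freeze.
A separate upstream branch: the external deadline miscommunication ← the requirement freeze ← the external communication dispute.
Each of those chain origins has no stated cause.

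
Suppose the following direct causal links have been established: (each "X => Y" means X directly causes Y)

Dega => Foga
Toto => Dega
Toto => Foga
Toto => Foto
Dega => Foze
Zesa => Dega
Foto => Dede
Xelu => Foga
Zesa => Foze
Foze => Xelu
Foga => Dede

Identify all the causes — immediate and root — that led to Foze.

Dega, Toto, Zesa

Immediate causes of Foze: Zesa, Dega.
Further upstream: Toto.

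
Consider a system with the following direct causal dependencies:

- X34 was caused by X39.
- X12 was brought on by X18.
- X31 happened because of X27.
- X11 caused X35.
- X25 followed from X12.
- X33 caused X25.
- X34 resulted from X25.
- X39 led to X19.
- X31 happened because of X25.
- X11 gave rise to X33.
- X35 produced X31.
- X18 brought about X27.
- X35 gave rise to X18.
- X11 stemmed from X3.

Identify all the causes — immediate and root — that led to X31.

Immediate causes of X31: X35, X25, X27.
Further upstream: X3, X11, X33, X18, X12.

X11, X12, X18, X25, X27, X3, X33, X35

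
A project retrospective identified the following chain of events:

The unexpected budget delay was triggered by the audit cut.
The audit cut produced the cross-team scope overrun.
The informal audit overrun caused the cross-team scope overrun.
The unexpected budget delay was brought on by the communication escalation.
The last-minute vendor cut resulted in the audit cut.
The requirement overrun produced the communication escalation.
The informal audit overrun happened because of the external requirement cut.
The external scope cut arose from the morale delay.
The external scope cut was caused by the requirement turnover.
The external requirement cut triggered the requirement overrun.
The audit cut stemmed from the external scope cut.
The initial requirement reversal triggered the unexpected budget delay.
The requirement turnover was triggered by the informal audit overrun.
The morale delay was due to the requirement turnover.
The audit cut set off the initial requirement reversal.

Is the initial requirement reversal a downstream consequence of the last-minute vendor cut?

There is a causal chain: the last-minute vendor cut → the audit cut → the initial requirement reversal.

Yes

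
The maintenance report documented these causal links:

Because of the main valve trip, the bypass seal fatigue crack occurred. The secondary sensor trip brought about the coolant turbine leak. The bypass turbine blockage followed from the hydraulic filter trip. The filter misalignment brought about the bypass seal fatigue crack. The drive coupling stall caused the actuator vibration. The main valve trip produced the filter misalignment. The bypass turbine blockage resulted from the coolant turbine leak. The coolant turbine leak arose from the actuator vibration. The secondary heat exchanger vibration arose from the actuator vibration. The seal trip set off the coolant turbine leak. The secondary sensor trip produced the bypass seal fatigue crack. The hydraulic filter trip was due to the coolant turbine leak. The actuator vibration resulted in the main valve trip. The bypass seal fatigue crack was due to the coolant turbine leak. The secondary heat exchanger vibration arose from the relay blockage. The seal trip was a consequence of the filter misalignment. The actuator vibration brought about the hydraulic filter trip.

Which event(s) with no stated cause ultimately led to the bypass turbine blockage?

the drive coupling stall, the secondary sensor trip

Tracing upstream from the bypass turbine blockage: the bypass turbine blockage ← the coolant turbine leak ← the actuator vibration ← the drive coupling stall.
A separate upstream branch: the bypass turbine blockage ← the coolant turbine leak ← the secondary sensor trip.
Each of those chain origins has no stated cause.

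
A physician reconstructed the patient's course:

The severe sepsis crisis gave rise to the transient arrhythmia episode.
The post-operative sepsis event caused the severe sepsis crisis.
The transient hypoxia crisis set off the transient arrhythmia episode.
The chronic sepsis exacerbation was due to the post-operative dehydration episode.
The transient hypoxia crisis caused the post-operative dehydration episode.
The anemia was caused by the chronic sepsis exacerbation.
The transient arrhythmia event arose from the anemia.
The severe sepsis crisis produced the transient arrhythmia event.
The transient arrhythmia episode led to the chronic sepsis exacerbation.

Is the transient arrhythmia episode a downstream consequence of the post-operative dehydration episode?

No

The post-operative dehydration episode leads to the chronic sepsis exacerbation, the anemia, the transient arrhythmia event; the transient arrhythmia episode is not among them.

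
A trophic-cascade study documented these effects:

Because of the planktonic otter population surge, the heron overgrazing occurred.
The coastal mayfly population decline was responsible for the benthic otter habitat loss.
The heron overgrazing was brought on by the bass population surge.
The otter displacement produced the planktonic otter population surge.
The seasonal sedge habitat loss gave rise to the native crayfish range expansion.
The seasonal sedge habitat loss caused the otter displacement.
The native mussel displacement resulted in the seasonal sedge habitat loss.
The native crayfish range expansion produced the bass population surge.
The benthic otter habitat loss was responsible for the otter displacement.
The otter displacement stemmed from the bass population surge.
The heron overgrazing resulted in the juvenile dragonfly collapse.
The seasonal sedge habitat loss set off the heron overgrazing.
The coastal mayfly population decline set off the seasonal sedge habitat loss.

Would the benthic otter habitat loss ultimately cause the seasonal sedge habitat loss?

The benthic otter habitat loss leads to the otter displacement, the planktonic otter population surge, the heron overgrazing, the juvenile dragonfly collapse; the seasonal sedge habitat loss is not among them.

No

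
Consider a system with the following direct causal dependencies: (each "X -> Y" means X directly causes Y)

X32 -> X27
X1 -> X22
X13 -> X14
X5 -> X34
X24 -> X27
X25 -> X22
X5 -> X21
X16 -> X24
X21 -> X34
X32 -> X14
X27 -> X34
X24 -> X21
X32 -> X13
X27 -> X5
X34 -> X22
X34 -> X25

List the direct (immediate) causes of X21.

Upstream contributors include X32, X16, X27, but only X24, X5 feed directly into X21.

X24, X5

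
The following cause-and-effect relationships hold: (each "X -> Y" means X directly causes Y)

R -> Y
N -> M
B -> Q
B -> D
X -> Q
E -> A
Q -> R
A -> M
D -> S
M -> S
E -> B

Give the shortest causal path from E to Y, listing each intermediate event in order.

E → B → Q → R → Y

E → B
B → Q
Q → R
R → Y
Length: 4 steps.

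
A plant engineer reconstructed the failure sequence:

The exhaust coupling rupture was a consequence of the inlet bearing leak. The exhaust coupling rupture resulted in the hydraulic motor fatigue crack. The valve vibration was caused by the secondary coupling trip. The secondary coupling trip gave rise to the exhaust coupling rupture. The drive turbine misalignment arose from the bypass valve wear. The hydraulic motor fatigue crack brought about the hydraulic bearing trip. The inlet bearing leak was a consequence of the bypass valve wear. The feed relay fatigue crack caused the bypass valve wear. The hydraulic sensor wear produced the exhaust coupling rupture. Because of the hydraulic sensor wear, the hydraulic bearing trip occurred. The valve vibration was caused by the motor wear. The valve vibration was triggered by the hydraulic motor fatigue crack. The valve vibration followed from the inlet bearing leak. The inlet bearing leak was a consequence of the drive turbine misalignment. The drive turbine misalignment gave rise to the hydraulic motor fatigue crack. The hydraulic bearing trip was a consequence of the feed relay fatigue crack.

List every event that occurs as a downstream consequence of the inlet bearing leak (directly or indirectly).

Direct effects: the exhaust coupling rupture, the valve vibration.
2 steps out: the hydraulic motor fatigue crack.
3 steps out: the hydraulic bearing trip.
Not reachable from it: the motor wear, the feed relay fatigue crack, the hydraulic sensor wear, the bypass valve wear, the secondary coupling trip, the drive turbine misalignment.

the exhaust coupling rupture, the hydraulic bearing trip, the hydraulic motor fatigue crack, the valve vibration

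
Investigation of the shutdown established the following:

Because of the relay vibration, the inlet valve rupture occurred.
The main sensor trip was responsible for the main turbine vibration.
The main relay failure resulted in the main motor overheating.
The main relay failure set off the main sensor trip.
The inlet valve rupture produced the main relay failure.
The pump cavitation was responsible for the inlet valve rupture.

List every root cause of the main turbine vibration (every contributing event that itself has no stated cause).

the pump cavitation, the relay vibration

Tracing upstream from the main turbine vibration: the main turbine vibration ← the main sensor trip ← the main relay failure ← the inlet valve rupture ← the pump cavitation.
A separate upstream branch: the main turbine vibration ← the main sensor trip ← the main relay failure ← the inlet valve rupture ← the relay vibration.
Each of those chain origins has no stated cause.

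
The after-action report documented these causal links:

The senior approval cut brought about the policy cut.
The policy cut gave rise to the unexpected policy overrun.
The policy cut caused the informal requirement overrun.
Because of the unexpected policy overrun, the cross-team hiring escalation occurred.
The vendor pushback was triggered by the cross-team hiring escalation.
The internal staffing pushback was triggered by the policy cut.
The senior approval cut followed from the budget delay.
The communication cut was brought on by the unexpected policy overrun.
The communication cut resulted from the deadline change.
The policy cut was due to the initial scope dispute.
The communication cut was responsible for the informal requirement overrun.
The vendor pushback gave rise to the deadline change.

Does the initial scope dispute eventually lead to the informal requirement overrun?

Yes

There is a causal chain: the initial scope dispute → the policy cut → the informal requirement overrun.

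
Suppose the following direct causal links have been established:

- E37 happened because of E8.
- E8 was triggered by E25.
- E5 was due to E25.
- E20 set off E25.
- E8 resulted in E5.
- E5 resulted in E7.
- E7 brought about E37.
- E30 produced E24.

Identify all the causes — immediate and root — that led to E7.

E20, E25, E5, E8

Immediate cause of E7: E5.
Further upstream: E20, E25, E8.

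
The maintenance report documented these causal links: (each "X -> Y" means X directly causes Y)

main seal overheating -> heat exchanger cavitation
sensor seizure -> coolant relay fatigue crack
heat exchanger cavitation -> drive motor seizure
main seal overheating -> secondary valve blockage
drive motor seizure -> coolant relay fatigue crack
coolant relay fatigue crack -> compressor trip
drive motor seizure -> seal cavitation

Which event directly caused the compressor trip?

Upstream contributors include the main seal overheating, the heat exchanger cavitation, the drive motor seizure, the sensor seizure, but only the coolant relay fatigue crack feeds directly into the compressor trip.

the coolant relay fatigue crack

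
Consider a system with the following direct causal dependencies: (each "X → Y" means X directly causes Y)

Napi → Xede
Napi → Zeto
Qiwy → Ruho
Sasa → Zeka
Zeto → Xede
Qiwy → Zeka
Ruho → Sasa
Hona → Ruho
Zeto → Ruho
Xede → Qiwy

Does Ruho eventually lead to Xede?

Ruho leads to Sasa, Zeka; Xede is not among them.

No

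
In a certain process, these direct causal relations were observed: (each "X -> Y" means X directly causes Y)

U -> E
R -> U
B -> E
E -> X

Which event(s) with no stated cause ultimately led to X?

B, R

Tracing upstream from X: X ← E ← U ← R.
A separate upstream branch: X ← E ← B.
Each of those chain origins has no stated cause.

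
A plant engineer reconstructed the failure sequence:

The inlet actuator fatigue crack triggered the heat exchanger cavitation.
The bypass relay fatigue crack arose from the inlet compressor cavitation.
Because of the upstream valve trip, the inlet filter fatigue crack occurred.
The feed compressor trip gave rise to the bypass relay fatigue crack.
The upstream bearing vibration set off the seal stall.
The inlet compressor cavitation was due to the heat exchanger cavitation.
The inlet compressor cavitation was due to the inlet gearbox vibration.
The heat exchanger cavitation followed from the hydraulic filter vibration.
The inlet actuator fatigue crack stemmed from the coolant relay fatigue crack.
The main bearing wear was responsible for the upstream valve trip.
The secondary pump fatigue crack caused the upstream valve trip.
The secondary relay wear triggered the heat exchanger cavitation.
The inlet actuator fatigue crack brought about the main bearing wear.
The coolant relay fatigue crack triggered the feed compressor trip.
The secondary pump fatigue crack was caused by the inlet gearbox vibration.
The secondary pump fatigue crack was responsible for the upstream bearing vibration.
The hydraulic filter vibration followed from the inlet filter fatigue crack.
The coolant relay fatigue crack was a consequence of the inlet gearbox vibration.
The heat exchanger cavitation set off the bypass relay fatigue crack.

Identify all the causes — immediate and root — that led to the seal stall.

Immediate cause of the seal stall: the upstream bearing vibration.
Further upstream: the inlet gearbox vibration, the secondary pump fatigue crack.

the inlet gearbox vibration, the secondary pump fatigue crack, the upstream bearing vibration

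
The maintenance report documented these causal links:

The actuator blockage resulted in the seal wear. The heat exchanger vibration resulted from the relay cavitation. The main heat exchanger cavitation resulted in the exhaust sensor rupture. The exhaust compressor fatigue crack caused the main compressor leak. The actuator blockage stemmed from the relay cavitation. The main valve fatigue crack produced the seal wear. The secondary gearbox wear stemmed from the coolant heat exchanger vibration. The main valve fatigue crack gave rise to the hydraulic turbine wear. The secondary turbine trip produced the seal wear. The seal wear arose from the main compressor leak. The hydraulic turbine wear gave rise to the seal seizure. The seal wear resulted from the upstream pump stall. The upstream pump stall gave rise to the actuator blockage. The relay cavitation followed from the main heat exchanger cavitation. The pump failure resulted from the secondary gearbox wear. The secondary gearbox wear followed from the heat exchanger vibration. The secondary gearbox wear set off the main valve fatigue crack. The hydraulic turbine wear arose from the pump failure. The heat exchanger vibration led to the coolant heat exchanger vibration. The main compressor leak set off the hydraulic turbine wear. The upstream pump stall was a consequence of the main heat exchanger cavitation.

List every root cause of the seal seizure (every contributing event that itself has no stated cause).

the exhaust compressor fatigue crack, the main heat exchanger cavitation

Tracing upstream from the seal seizure: the seal seizure ← the hydraulic turbine wear ← the pump failure ← the secondary gearbox wear ← the heat exchanger vibration ← the relay cavitation ← the main heat exchanger cavitation.
A separate upstream branch: the seal seizure ← the hydraulic turbine wear ← the main compressor leak ← the exhaust compressor fatigue crack.
Each of those chain origins has no stated cause.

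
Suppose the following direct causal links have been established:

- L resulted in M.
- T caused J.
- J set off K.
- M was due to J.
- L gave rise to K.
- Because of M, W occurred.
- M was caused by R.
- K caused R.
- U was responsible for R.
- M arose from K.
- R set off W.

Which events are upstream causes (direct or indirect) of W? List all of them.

J, K, L, M, R, T, U

Immediate causes of W: R, M.
Further upstream: U, T, L, J, K.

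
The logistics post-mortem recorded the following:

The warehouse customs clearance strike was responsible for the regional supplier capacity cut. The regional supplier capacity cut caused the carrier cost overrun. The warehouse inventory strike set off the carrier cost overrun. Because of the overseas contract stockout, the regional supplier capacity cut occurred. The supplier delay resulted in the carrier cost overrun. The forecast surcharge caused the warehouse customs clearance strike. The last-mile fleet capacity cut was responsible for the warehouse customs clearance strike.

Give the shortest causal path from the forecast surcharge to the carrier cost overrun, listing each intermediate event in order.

the forecast surcharge → the warehouse customs clearance strike → the regional supplier capacity cut → the carrier cost overrun

the forecast surcharge → the warehouse customs clearance strike
the warehouse customs clearance strike → the regional supplier capacity cut
the regional supplier capacity cut → the carrier cost overrun
Length: 3 steps.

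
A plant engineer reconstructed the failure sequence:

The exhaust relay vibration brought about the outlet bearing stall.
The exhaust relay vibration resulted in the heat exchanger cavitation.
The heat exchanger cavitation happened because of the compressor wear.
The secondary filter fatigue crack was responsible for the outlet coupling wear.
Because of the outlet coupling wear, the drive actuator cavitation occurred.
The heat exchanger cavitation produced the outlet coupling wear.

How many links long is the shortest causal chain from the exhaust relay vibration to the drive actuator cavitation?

Shortest chain: the exhaust relay vibration → the heat exchanger cavitation → the outlet coupling wear → the drive actuator cavitation.

3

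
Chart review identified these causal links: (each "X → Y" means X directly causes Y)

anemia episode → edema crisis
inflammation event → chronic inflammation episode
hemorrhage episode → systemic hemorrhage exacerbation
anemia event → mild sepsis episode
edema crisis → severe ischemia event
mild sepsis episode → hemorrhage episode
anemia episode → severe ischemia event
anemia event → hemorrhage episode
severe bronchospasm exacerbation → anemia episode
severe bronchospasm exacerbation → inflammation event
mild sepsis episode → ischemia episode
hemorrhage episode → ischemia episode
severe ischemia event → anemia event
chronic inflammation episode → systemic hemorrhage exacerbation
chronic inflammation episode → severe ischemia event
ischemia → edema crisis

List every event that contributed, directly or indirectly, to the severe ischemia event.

Immediate causes of the severe ischemia event: the anemia episode, the edema crisis, the chronic inflammation episode.
Further upstream: the severe bronchospasm exacerbation, the inflammation event, the ischemia.

the anemia episode, the chronic inflammation episode, the edema crisis, the inflammation event, the ischemia, the severe bronchospasm exacerbation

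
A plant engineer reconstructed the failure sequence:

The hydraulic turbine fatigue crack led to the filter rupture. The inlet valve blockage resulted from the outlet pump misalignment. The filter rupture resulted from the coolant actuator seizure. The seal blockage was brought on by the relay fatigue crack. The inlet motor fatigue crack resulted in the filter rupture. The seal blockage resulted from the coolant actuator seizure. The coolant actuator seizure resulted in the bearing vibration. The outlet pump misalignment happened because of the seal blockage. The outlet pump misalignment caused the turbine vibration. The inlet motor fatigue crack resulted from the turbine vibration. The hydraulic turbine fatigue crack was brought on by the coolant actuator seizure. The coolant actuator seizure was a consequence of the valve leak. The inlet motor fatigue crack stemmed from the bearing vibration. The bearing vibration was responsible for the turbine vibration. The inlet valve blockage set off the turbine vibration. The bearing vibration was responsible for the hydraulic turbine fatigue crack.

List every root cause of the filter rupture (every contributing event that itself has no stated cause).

the relay fatigue crack, the valve leak

Tracing upstream from the filter rupture: the filter rupture ← the coolant actuator seizure ← the valve leak.
A separate upstream branch: the filter rupture ← the inlet motor fatigue crack ← the turbine vibration ← the outlet pump misalignment ← the seal blockage ← the relay fatigue crack.
Each of those chain origins has no stated cause.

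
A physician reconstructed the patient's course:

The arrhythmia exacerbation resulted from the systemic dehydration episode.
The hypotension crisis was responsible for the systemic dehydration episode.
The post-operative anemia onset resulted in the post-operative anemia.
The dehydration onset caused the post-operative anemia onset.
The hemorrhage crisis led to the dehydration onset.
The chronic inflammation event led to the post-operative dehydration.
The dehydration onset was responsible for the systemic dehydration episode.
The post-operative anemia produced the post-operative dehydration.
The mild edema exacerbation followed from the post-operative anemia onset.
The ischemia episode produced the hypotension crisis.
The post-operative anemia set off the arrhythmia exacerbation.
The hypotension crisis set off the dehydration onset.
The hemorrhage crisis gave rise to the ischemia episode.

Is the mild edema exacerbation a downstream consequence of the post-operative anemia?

The post-operative anemia leads to the post-operative dehydration, the arrhythmia exacerbation; the mild edema exacerbation is not among them.

No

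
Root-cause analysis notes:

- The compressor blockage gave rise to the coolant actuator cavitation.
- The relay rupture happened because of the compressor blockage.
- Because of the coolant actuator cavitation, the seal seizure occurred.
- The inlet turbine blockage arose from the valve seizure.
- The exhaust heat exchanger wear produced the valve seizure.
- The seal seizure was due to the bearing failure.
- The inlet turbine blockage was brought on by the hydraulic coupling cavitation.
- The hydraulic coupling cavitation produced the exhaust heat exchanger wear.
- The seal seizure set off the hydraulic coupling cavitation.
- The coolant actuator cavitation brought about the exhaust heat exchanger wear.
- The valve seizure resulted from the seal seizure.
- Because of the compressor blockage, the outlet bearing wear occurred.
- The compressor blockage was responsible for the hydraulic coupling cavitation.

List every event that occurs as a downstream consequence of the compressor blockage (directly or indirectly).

the coolant actuator cavitation, the exhaust heat exchanger wear, the hydraulic coupling cavitation, the inlet turbine blockage, the outlet bearing wear, the relay rupture, the seal seizure, the valve seizure

Direct effects: the outlet bearing wear, the relay rupture, the coolant actuator cavitation, the hydraulic coupling cavitation.
2 steps out: the seal seizure, the exhaust heat exchanger wear, the inlet turbine blockage.
3 steps out: the valve seizure.
Not reachable from it: the bearing failure.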